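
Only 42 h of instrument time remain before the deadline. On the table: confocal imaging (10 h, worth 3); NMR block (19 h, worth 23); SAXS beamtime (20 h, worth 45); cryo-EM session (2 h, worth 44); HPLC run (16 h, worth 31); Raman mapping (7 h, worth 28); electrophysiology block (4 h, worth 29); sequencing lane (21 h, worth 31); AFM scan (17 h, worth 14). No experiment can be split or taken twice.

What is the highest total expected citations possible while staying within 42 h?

A density-first pass picks SAXS beamtime + cryo-EM session + Raman mapping + electrophysiology block — 146 at 33 h.
The 7 h tied up in Raman mapping is better spent on HPLC run — total rises to 149 (42 h).
That's the maximum — no swap from here does better than 149.

149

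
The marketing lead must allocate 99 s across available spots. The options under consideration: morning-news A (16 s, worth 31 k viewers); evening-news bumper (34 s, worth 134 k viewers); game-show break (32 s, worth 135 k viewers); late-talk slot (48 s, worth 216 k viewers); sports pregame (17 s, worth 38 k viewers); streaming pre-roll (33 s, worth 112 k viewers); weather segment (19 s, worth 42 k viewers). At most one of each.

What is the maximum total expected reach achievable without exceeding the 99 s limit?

393

Taking the top-ratio spots first gives game-show break + late-talk slot + sports pregame for 389 (97 s).
The 17 s tied up in sports pregame is better spent on weather segment — total rises to 393 (99 s).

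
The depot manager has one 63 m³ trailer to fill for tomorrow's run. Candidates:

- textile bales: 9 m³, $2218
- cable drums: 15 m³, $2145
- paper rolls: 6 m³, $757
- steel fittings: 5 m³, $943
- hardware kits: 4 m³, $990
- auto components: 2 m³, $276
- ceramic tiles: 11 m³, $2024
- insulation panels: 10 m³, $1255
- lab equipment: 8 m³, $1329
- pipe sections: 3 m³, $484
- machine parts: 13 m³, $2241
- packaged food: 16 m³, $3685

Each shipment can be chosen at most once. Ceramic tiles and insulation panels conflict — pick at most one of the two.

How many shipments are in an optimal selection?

8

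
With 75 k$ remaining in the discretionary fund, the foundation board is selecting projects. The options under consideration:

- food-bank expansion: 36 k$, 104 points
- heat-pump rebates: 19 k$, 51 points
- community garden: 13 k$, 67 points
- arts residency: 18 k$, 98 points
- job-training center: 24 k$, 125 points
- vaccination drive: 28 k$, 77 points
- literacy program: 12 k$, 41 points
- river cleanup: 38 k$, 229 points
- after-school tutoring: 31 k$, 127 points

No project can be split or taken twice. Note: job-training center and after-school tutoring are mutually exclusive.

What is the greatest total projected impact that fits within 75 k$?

The ratio heuristic lands on community garden + arts residency + river cleanup (394) but leaves 6 k$ idle.
Replace arts residency with job-training center: the trade gains 27 net, giving 421 at 75 k$.
The closest alternative, job-training center + literacy program + river cleanup, reaches only 395.

421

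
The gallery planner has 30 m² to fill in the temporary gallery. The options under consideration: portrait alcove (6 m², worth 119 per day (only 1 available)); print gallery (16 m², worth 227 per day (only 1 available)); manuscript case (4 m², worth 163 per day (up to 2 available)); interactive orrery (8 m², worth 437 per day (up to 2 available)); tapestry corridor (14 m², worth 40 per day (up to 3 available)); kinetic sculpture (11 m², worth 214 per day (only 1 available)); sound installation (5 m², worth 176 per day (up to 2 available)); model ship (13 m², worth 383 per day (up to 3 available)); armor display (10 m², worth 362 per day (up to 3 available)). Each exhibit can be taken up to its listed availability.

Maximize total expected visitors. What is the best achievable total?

1399

Ranking by ratio (expected visitors/m²): interactive orrery 54.62, manuscript case 40.75, armor display 36.20.
A density-first pass picks 2×manuscript case + 2×interactive orrery + sound installation — 1376 at 29 m².
Replace manuscript case and sound installation with armor display: the trade gains 23 net, giving 1399 at 30 m².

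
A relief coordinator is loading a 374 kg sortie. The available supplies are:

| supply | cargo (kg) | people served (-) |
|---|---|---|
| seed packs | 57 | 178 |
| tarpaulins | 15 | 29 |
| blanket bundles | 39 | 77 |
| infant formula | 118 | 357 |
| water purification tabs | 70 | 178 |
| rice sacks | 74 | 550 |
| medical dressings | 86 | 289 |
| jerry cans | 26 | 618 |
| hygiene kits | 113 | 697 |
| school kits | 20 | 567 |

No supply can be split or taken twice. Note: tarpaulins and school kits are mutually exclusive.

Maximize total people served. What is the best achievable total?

Ranking by ratio (people served/kg): school kits 28.35, jerry cans 23.77, rice sacks 7.43, hygiene kits 6.17.
Taking blanket bundles + rice sacks + medical dressings + jerry cans + hygiene kits + school kits: 358 kg used, 2798 in people served.

2798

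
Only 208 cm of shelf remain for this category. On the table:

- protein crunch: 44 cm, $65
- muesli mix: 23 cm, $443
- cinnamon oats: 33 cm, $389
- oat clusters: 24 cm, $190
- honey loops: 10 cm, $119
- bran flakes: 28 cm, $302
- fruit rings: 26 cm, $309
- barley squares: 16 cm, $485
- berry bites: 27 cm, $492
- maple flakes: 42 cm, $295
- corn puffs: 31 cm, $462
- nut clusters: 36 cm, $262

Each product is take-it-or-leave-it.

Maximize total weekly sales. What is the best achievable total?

3072

Taking the top-ratio products first gives muesli mix + cinnamon oats + honey loops + bran flakes + fruit rings + barley squares + berry bites + corn puffs for 3001 (194 cm).
Replace honey loops with oat clusters: the trade gains 71 net, giving 3072 at 208 cm.
The closest alternative, muesli mix + cinnamon oats + honey loops + bran flakes + fruit rings + barley squares + berry bites + corn puffs, reaches only 3001.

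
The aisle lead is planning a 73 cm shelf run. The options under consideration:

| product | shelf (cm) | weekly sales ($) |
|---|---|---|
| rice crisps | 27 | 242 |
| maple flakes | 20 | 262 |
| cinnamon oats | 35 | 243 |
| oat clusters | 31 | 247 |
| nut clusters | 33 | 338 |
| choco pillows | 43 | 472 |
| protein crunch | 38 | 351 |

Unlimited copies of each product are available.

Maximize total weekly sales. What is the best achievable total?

862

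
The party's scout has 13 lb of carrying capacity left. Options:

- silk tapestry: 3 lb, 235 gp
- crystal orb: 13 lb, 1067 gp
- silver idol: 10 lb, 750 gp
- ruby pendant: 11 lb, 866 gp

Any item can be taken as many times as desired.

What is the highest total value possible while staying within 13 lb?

1067

By value per lb: crystal orb 82.08, ruby pendant 78.73, silk tapestry 78.33, silver idol 75.00 lead.
Taking crystal orb: 13 lb used, 1067 in value.
Nothing else within 13 lb beats 1067.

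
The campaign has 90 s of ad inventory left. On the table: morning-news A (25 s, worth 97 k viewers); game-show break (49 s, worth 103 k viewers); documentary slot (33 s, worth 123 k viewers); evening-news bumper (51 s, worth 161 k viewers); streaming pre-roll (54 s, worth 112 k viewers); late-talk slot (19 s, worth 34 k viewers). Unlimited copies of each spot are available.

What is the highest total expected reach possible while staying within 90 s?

317

Ranking by ratio (expected reach/s): morning-news A 3.88, documentary slot 3.73, evening-news bumper 3.16, game-show break 2.10.
Greedy by ratio would take 3×morning-news A: 75 s used, total 291.
The 25 s tied up in morning-news A is better spent on documentary slot — total rises to 317 (83 s).
Nothing else within 90 s beats 317.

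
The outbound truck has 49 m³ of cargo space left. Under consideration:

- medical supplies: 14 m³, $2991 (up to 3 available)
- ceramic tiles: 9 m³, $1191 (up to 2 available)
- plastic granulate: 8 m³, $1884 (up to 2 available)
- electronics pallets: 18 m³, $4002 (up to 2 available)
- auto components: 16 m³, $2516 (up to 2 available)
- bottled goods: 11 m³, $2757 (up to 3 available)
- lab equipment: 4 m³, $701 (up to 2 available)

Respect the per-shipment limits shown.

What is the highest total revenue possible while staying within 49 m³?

12039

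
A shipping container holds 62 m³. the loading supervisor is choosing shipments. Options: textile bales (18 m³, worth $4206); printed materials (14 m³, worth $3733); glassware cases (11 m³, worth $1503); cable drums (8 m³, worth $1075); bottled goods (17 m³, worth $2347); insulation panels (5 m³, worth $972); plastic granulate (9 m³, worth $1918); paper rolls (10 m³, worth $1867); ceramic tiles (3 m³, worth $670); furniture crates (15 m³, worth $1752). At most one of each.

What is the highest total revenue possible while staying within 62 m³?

13469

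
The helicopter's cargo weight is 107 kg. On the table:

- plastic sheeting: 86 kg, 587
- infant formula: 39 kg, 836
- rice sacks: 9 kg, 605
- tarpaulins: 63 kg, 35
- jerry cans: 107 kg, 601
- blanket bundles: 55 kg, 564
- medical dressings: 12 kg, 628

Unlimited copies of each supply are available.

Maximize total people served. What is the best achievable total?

6701

By people served per kg: rice sacks 67.22, medical dressings 52.33, infant formula 21.44, blanket bundles 10.25 lead.
A density-first pass picks 11×rice sacks — 6655 at 99 kg.
Dropping 2×rice sacks frees 18 kg; slotting in 2×medical dressings (24 kg) lifts the total to 6701 at 105 kg.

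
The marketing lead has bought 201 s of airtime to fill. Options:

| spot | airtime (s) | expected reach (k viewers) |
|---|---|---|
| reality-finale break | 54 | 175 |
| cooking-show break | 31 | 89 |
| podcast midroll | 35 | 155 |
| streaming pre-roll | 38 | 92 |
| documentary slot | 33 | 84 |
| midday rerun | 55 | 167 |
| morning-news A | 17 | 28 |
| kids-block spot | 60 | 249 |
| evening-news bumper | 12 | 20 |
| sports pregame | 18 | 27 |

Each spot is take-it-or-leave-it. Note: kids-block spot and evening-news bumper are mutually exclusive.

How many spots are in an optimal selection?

5

The maximum expected reach within 201 s is 696.
reality-finale break + cooking-show break + podcast midroll + morning-news A + kids-block spot hits 696 at 197 s.
Any selection reaching 696 contains exactly 5 spots.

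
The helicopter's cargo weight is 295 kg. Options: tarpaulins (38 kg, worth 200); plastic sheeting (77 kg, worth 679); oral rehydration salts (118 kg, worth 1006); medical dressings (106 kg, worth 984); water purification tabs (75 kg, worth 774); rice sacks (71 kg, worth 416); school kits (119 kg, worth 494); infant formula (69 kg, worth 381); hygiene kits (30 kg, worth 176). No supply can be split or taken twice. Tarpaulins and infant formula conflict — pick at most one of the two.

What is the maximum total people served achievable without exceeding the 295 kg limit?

Density check — water purification tabs 10.32, medical dressings 9.28, plastic sheeting 8.82 are the best per kg.
Best packing: plastic sheeting + medical dressings + water purification tabs + hygiene kits — 288 kg, 2613 total.
The closest alternative, plastic sheeting + oral rehydration salts + water purification tabs, reaches only 2459.

2613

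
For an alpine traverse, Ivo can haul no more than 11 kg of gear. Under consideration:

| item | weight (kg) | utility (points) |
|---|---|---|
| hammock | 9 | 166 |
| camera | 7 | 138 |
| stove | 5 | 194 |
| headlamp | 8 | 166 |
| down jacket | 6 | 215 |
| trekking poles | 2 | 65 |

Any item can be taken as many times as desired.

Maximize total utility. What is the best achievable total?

Ranking by ratio (utility/kg): stove 38.80, down jacket 35.83, trekking poles 32.50.
Greedy by ratio would take 2×stove: 10 kg used, total 388.
Dropping stove frees 5 kg; slotting in down jacket (6 kg) lifts the total to 409 at 11 kg.
That's the maximum — no swap from here does better than 409.

409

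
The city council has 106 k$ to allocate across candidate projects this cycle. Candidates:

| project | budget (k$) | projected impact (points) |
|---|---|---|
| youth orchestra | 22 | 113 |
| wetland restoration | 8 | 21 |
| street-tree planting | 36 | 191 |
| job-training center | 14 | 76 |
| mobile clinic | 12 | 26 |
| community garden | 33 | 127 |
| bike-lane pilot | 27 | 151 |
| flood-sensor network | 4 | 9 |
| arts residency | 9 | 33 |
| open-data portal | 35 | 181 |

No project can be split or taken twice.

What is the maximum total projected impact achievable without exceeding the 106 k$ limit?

544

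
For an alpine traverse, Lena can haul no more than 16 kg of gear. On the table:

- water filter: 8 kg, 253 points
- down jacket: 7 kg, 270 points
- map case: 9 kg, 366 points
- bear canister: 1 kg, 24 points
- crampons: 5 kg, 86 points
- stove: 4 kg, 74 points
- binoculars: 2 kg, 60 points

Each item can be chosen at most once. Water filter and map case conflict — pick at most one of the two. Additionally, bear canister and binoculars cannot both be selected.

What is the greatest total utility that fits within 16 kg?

636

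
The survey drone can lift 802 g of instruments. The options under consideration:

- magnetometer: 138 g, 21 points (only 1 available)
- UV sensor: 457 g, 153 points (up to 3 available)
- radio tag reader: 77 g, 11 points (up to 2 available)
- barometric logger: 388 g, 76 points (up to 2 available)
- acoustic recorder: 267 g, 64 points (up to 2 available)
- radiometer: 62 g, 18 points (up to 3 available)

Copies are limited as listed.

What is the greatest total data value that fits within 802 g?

235

Ranking by ratio (data value/g): UV sensor 0.33, radiometer 0.29, acoustic recorder 0.24.
Taking the top-ratio sensors first gives magnetometer + UV sensor + 3×radiometer for 228 (781 g).
Replace magnetometer and 2×radiometer with acoustic recorder: the trade gains 7 net, giving 235 at 786 g.
No other feasible combination exceeds 235.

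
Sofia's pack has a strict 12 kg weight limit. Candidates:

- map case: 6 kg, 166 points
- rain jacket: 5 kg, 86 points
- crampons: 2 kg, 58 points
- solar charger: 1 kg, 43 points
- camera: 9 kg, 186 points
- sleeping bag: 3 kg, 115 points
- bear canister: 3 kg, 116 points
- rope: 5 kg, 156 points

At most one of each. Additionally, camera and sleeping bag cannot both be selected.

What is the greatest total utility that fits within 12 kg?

430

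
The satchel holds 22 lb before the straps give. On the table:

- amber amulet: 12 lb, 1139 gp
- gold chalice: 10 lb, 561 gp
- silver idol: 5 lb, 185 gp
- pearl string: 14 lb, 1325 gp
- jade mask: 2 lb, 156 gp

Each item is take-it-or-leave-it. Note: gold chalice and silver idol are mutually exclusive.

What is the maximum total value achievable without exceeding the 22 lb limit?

1700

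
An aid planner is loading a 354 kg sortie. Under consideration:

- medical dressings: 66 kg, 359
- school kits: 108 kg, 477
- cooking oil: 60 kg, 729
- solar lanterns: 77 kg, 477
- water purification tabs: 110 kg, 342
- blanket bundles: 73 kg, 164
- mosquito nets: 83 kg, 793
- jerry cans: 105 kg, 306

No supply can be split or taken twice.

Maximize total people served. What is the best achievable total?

2476

By people served per kg: cooking oil 12.15, mosquito nets 9.55, solar lanterns 6.19 lead.
Filling by ratio: medical dressings + cooking oil + solar lanterns + mosquito nets for 2358, with 68 kg left unused.
The 66 kg tied up in medical dressings is better spent on school kits — total rises to 2476 (328 kg).
An exhaustive check of the 256 subsets confirms 2476.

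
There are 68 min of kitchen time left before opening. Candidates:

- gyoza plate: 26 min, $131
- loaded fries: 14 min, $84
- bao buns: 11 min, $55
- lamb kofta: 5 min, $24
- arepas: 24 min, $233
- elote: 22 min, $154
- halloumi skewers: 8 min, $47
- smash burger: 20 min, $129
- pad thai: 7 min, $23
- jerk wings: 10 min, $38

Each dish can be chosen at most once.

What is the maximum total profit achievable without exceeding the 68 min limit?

518

Greedy by ratio would take arepas + elote + smash burger: 66 min used, total 516.
Replace smash burger with loaded fries + halloumi skewers: the trade gains 2 net, giving 518 at 68 min.
That's the maximum — no swap from here does better than 518.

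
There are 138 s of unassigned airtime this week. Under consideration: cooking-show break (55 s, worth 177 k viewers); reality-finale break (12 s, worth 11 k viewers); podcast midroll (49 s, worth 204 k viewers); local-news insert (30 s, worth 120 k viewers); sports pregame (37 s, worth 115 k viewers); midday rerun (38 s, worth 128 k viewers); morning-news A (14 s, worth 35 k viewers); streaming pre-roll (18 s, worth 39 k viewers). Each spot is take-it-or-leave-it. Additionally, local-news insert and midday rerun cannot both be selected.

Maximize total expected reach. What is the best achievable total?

Cooking-show break + podcast midroll + local-news insert uses 134 of the 138 s and totals 501.

501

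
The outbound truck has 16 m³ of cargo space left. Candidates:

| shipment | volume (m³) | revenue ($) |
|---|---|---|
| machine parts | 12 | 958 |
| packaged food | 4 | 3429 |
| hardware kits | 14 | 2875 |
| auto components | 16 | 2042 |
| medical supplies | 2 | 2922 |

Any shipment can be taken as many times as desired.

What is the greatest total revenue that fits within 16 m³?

Best packing: 8×medical supplies — 16 m³, 23376 total.
Every other selection either busts 16 m³ or fails to beat 23376.

23376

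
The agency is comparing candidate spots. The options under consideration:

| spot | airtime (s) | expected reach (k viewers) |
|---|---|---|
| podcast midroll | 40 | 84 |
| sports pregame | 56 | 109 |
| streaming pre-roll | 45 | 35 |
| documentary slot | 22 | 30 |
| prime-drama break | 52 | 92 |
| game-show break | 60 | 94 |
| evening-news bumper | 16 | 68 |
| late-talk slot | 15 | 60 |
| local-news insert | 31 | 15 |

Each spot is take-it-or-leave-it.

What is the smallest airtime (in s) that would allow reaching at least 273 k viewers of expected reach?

Minimise s subject to total expected reach ≥ 273.
podcast midroll + prime-drama break + evening-news bumper + late-talk slot reaches 304 using 123 s.
No combination under 123 s hits 273.

123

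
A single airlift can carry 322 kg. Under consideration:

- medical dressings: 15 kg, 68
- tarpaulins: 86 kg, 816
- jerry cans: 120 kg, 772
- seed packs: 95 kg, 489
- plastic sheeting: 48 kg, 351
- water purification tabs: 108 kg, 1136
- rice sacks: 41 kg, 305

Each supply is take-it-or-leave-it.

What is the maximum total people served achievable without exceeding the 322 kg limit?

Density check — water purification tabs 10.52, tarpaulins 9.49, rice sacks 7.44 are the best per kg.
Taking the top-ratio supplies first gives medical dressings + tarpaulins + plastic sheeting + water purification tabs + rice sacks for 2676 (298 kg).
The 104 kg tied up in medical dressings and plastic sheeting and rice sacks is better spent on jerry cans — total rises to 2724 (314 kg).
Nothing else within 322 kg beats 2724.

2724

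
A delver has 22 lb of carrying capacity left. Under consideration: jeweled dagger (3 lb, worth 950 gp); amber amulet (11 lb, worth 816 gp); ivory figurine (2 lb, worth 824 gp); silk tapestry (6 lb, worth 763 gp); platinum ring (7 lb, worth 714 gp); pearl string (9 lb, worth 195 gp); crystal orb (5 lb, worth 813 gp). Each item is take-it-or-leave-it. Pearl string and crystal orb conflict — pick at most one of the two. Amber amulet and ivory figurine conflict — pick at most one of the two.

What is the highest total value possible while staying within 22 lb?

3350

Ranking by ratio (value/lb): ivory figurine 412.00, jeweled dagger 316.67, crystal orb 162.60.
Best packing: jeweled dagger + ivory figurine + silk tapestry + crystal orb — 16 lb, 3350 total.
That's the maximum — no feasible swap from here does better than 3350.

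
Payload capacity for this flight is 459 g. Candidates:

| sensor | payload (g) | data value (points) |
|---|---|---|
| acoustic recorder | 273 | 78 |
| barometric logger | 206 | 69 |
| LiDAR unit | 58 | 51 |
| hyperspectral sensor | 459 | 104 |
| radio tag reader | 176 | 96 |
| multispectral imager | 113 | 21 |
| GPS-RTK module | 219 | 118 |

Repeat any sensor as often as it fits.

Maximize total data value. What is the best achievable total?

7×LiDAR unit uses 406 of the 459 g and totals 357.
That's the maximum — no swap from here does better than 357.

357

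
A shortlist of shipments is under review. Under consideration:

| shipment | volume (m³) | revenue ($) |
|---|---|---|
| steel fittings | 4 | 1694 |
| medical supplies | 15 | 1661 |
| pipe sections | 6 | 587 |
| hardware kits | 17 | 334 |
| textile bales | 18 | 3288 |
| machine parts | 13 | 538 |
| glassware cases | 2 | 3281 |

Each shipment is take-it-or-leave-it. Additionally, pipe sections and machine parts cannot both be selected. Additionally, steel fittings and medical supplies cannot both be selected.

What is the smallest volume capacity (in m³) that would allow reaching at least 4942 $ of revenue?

6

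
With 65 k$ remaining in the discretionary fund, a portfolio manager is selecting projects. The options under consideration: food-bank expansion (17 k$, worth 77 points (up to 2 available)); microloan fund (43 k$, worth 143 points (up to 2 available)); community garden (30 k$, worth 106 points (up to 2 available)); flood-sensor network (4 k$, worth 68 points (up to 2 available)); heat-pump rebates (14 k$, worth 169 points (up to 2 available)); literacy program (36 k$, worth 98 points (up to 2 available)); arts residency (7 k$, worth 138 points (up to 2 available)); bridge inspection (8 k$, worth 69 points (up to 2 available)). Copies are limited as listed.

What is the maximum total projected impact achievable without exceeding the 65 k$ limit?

Ranking by ratio (projected impact/k$): arts residency 19.71, flood-sensor network 17.00, heat-pump rebates 12.07.
The ratio heuristic lands on 2×flood-sensor network + 2×heat-pump rebates + 2×arts residency + bridge inspection (819) but leaves 7 k$ idle.
Replace flood-sensor network with bridge inspection: the trade gains 1 net, giving 820 at 62 k$.

820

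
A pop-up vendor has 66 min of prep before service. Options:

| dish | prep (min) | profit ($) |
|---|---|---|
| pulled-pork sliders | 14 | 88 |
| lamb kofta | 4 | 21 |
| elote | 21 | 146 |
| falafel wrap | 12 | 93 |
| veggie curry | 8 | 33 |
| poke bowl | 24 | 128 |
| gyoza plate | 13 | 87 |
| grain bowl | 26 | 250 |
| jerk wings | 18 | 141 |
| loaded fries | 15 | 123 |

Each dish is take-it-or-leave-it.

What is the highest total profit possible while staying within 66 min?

553

By profit per min: grain bowl 9.62, loaded fries 8.20, jerk wings 7.83 lead.
Filling by ratio: lamb kofta + grain bowl + jerk wings + loaded fries for 535, with 3 min left unused.
Replace lamb kofta and jerk wings with falafel wrap + gyoza plate: the trade gains 18 net, giving 553 at 66 min.
The closest alternative, lamb kofta + elote + grain bowl + loaded fries, reaches only 540.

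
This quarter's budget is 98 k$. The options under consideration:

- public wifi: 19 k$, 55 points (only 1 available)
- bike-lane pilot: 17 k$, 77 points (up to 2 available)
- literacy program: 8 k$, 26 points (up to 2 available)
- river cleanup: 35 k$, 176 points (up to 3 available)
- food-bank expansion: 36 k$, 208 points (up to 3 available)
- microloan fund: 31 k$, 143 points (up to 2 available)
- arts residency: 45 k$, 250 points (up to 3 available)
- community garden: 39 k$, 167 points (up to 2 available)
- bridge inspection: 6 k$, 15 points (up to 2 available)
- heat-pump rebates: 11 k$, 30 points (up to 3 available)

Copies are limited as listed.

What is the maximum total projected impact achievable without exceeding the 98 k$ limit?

A density-first pass picks bike-lane pilot + literacy program + 2×food-bank expansion — 519 at 97 k$.
Replace literacy program and food-bank expansion with arts residency: the trade gains 16 net, giving 535 at 98 k$.
That's the maximum — no swap from here does better than 535.

535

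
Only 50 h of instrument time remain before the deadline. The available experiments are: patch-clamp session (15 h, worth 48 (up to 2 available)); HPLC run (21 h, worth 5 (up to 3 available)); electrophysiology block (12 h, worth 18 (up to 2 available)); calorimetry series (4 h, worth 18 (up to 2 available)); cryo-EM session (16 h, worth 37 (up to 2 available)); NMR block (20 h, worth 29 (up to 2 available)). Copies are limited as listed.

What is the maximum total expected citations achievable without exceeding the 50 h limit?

151

Greedy by ratio would take 2×patch-clamp session + electrophysiology block + 2×calorimetry series: 50 h used, total 150.
The 16 h tied up in electrophysiology block and calorimetry series is better spent on cryo-EM session — total rises to 151 (50 h).
Nothing else within 50 h beats 151.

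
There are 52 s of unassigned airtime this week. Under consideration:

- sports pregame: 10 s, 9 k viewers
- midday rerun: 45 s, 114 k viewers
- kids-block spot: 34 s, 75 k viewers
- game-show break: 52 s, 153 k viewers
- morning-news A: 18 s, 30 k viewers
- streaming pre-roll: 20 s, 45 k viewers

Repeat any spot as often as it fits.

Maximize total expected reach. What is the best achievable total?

153

The ratio ordering already packs tightly: game-show break, 52 s, 153.
No other feasible combination exceeds 153.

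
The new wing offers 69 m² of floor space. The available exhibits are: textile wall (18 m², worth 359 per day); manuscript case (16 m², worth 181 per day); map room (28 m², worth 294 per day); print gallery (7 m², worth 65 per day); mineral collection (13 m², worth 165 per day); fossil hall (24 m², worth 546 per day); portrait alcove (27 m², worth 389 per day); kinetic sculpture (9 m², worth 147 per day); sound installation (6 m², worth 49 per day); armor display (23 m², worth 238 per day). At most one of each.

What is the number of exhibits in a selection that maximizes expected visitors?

3

The maximum expected visitors within 69 m² is 1294.
One optimal bundle: textile wall + fossil hall + portrait alcove (69 m²).
All optima have 3 exhibits.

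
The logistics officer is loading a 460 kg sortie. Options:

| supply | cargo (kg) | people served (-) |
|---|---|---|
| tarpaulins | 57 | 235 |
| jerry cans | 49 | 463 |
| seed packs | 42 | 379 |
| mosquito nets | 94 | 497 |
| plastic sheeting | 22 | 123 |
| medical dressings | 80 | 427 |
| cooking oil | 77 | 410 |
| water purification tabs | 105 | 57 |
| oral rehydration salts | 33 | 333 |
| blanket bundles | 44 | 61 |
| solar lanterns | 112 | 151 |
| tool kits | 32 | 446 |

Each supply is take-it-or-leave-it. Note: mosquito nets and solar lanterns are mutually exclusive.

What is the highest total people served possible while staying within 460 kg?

By people served per kg: tool kits 13.94, oral rehydration salts 10.09, jerry cans 9.45 lead.
Jerry cans + seed packs + mosquito nets + plastic sheeting + medical dressings + cooking oil + oral rehydration salts + tool kits uses 429 of the 460 kg and totals 3078.
Nothing else feasible within 460 kg beats 3078.

3078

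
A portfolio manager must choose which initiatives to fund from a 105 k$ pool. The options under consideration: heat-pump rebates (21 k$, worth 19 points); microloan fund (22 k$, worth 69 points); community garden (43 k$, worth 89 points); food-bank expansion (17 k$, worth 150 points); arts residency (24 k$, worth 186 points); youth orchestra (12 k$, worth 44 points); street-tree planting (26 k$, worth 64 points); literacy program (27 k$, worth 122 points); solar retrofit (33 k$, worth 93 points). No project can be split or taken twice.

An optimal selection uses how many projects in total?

The maximum projected impact within 105 k$ is 571.
microloan fund + food-bank expansion + arts residency + youth orchestra + literacy program hits 571 at 102 k$.
Every optimal selection uses 5 projects.

5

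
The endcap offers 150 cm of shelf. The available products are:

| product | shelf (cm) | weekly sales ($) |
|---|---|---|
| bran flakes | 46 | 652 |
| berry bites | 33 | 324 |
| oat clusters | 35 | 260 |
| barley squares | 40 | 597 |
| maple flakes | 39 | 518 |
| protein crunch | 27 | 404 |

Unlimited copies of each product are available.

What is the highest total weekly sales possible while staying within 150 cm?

The ratio heuristic lands on 5×protein crunch (2020) but leaves 15 cm idle.
Dropping protein crunch frees 27 cm; slotting in barley squares (40 cm) lifts the total to 2213 at 148 cm.
The spare 2 cm is too small for any remaining product, and no exchange beats 2213.

2213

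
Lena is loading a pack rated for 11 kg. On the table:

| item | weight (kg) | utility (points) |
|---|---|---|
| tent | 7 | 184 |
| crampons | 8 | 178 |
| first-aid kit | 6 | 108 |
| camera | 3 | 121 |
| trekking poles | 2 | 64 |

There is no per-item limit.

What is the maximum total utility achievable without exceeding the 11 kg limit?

The ratio ordering already packs tightly: 3×camera + trekking poles, 11 kg, 427.

427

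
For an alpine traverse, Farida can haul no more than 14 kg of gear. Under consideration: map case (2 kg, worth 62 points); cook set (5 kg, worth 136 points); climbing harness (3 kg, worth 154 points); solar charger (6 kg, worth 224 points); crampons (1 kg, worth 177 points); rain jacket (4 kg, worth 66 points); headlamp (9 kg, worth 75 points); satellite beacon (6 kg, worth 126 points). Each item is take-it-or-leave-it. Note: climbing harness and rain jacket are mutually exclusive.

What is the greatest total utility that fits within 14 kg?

Best packing: map case + climbing harness + solar charger + crampons — 12 kg, 617 total.
Nothing else feasible within 14 kg beats 617.

617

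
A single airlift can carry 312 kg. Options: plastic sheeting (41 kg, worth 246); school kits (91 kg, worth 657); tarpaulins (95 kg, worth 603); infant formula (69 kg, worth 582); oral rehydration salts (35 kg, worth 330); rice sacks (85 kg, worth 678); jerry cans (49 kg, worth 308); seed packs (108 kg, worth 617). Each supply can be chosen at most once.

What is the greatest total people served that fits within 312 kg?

Ranking by ratio (people served/kg): oral rehydration salts 9.43, infant formula 8.43, rice sacks 7.98.
Filling by ratio: school kits + infant formula + oral rehydration salts + rice sacks for 2247, with 32 kg left unused.
Dropping infant formula frees 69 kg; slotting in tarpaulins (95 kg) lifts the total to 2268 at 306 kg.
The closest alternative, school kits + infant formula + oral rehydration salts + rice sacks, reaches only 2247.

2268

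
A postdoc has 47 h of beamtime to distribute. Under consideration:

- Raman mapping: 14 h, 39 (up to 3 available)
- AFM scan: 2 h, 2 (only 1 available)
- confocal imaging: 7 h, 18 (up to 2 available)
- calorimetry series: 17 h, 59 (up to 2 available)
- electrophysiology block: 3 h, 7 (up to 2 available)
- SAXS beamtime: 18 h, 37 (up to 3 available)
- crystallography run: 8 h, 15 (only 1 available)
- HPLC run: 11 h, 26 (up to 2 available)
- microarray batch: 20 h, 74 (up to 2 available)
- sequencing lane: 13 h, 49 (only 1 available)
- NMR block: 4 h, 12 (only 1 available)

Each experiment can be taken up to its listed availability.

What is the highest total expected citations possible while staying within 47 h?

167

Greedy by ratio would take confocal imaging + electrophysiology block + microarray batch + sequencing lane + NMR block: 47 h used, total 160.
Dropping confocal imaging and sequencing lane frees 20 h; slotting in microarray batch (20 h) lifts the total to 167 at 47 h.
That's the maximum — no swap from here does better than 167.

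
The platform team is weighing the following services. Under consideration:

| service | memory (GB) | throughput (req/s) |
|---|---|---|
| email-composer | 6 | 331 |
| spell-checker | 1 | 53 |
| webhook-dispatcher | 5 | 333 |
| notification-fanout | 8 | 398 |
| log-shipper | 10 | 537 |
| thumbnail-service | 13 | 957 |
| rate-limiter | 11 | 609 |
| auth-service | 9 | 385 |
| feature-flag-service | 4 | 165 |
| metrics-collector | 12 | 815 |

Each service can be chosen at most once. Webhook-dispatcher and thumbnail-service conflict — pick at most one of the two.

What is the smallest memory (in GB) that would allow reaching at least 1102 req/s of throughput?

Look for the lowest-memory combination reaching 1102.
thumbnail-service + feature-flag-service: 1122 throughput at 17 GB.
Below 17 GB the best achievable stays under 1102.

17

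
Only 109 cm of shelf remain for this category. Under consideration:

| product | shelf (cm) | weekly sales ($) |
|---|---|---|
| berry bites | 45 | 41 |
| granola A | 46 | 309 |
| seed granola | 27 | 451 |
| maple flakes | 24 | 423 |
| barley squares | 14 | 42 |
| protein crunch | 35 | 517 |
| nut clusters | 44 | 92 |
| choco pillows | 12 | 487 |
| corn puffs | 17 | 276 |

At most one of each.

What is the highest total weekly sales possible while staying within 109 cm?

1878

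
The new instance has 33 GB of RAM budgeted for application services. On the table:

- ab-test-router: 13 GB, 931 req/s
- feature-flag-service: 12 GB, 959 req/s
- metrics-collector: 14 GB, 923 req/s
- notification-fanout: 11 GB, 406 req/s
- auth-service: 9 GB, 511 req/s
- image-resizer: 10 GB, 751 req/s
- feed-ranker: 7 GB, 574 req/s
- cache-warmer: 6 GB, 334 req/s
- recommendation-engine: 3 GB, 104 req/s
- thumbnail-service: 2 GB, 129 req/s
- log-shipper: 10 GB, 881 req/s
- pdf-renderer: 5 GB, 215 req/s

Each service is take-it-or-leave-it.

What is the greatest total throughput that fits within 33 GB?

2591

By throughput per GB: log-shipper 88.10, feed-ranker 82.00, feature-flag-service 79.92, image-resizer 75.10 lead.
Filling by ratio: feature-flag-service + feed-ranker + thumbnail-service + log-shipper for 2543, with 2 GB left unused.
Dropping feed-ranker and thumbnail-service frees 9 GB; slotting in image-resizer (10 GB) lifts the total to 2591 at 32 GB.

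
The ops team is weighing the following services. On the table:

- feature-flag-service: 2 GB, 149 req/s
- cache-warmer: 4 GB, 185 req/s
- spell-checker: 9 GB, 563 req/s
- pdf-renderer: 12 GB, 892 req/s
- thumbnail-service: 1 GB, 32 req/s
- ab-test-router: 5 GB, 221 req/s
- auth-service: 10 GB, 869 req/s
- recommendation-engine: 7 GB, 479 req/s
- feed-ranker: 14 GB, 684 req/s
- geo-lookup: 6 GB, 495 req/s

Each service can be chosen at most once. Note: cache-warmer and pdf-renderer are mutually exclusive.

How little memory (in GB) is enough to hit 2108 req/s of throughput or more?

28

Need the lightest bundle worth ≥ 2108.
pdf-renderer + auth-service + geo-lookup reaches 2256 using 28 GB.
No combination under 28 GB hits 2108.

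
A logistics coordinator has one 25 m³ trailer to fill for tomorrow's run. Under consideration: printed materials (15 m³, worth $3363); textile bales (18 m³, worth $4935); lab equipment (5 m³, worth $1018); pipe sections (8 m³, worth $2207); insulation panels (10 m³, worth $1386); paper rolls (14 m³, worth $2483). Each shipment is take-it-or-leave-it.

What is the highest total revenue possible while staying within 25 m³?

5953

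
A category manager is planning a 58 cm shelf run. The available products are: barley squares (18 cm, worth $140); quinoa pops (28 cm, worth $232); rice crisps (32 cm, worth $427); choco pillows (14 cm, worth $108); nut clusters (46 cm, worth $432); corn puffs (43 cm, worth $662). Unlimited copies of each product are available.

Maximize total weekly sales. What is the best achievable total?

Ranking by ratio (weekly sales/cm): corn puffs 15.40, rice crisps 13.34, nut clusters 9.39.
The ratio ordering already packs tightly: choco pillows + corn puffs, 57 cm, 770.
Every other selection either busts 58 cm or fails to beat 770.

770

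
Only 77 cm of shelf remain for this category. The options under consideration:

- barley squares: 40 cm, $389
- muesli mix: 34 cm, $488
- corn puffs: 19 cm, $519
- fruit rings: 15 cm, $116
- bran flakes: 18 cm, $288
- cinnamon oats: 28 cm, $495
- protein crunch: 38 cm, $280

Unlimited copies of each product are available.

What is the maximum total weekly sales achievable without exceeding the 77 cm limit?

The ratio ordering already packs tightly: 4×corn puffs, 76 cm, 2076.
The spare 1 cm is too small for any remaining product, and no exchange beats 2076.

2076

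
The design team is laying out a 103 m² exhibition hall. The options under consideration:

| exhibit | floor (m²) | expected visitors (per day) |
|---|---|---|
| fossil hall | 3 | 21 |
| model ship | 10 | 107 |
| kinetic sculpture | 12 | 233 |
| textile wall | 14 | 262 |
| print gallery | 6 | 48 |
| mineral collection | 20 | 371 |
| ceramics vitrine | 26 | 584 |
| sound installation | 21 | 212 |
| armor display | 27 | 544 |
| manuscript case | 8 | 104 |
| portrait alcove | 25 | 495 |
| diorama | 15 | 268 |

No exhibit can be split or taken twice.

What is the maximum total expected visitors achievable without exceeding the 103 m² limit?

2029

Filling by ratio: fossil hall + kinetic sculpture + ceramics vitrine + armor display + manuscript case + portrait alcove for 1981, with 2 m² left unused.
A better packing is textile wall + mineral collection + ceramics vitrine + armor display + diorama: 102 m², total 2029.
That's the maximum — no swap from here does better than 2029.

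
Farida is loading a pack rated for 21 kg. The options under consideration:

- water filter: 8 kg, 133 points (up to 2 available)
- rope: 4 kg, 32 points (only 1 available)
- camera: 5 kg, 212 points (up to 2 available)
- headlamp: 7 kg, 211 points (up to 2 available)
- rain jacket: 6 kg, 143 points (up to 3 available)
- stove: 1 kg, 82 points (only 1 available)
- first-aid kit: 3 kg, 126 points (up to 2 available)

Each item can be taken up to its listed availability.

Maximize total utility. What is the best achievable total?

Taking the top-ratio items first gives rope + 2×camera + stove + 2×first-aid kit for 790 (21 kg).
Replace rope and first-aid kit with headlamp: the trade gains 53 net, giving 843 at 21 kg.
That's the maximum — no swap from here does better than 843.

843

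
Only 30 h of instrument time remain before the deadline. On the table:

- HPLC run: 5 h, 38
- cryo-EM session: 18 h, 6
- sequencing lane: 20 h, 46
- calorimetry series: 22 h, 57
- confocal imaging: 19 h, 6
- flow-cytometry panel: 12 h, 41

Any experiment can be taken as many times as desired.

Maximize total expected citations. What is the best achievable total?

228

6×HPLC run uses 30 of the 30 h and totals 228.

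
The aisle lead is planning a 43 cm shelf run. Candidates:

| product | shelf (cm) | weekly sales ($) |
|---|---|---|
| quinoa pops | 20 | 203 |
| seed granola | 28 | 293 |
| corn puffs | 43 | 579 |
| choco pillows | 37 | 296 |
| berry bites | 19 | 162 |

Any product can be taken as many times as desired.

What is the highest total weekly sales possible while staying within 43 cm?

579

Density check — corn puffs 13.47, seed granola 10.46, quinoa pops 10.15 are the best per cm.
Taking corn puffs: 43 cm used, 579 in weekly sales.
Nothing else within 43 cm beats 579.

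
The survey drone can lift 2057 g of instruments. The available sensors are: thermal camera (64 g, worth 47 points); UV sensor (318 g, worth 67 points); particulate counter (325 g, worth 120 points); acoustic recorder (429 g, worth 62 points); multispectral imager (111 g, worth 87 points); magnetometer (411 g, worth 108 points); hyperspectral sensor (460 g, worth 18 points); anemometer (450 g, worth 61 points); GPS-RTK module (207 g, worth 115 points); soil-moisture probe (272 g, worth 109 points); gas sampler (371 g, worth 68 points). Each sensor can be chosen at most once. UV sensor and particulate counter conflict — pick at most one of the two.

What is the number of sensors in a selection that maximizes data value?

The maximum data value within 2057 g is 654.
thermal camera + particulate counter + multispectral imager + magnetometer + GPS-RTK module + soil-moisture probe + gas sampler hits 654 at 1761 g.
Any selection reaching 654 contains exactly 7 sensors.

7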